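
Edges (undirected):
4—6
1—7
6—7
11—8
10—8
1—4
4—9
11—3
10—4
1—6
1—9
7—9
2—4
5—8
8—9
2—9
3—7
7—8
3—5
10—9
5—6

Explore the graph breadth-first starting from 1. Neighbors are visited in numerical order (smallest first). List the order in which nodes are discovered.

Visit 1; enqueue 4, 6, 7, 9 → queue [4, 6, 7, 9]
Visit 4; enqueue 2, 10 → queue [6, 7, 9, 2, 10]
Visit 6; enqueue 5 → queue [7, 9, 2, 10, 5]
Visit 7; enqueue 3, 8 → queue [9, 2, 10, 5, 3, 8]
Visit 9 → queue [2, 10, 5, 3, 8]
Visit 2 → queue [10, 5, 3, 8]
Visit 10 → queue [5, 3, 8]
Visit 5 → queue [3, 8]
Visit 3; enqueue 11 → queue [8, 11]
Visit 8 → queue [11]
Visit 11 → queue []

1 4 6 7 9 2 10 5 3 8 11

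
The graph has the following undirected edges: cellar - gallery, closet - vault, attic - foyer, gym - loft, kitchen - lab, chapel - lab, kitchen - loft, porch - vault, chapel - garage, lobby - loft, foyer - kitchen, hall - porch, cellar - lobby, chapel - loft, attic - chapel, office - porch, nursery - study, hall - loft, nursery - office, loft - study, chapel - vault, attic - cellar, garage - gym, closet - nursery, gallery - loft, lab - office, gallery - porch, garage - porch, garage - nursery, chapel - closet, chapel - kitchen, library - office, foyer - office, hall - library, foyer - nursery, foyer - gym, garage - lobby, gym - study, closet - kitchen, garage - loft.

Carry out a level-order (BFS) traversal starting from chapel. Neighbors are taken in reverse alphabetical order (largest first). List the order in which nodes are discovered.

chapel, vault, loft, lab, kitchen, garage, closet, attic, porch, study, lobby, hall, gym, gallery, office, foyer, nursery, cellar, library

Visit chapel; enqueue vault, loft, lab, kitchen, garage, closet, attic → queue [vault, loft, lab, kitchen, garage, closet, attic]
Visit vault; enqueue porch → queue [loft, lab, kitchen, garage, closet, attic, porch]
Visit loft; enqueue study, lobby, hall, gym, gallery → queue [lab, kitchen, garage, closet, attic, porch, study, lobby, hall, gym, gallery]
Visit lab; enqueue office → queue [kitchen, garage, closet, attic, porch, study, lobby, hall, gym, gallery, office]
Visit kitchen; enqueue foyer → queue [garage, closet, attic, porch, study, lobby, hall, gym, gallery, office, foyer]
Visit garage; enqueue nursery → queue [closet, attic, porch, study, lobby, hall, gym, gallery, office, foyer, nursery]
Visit closet → queue [attic, porch, study, lobby, hall, gym, gallery, office, foyer, nursery]
Visit attic; enqueue cellar → queue [porch, study, lobby, hall, gym, gallery, office, foyer, nursery, cellar]
Visit porch → queue [study, lobby, hall, gym, gallery, office, foyer, nursery, cellar]
Visit study → queue [lobby, hall, gym, gallery, office, foyer, nursery, cellar]
Visit lobby → queue [hall, gym, gallery, office, foyer, nursery, cellar]
Visit hall; enqueue library → queue [gym, gallery, office, foyer, nursery, cellar, library]
Visit gym → queue [gallery, office, foyer, nursery, cellar, library]
Visit gallery → queue [office, foyer, nursery, cellar, library]
Visit office → queue [foyer, nursery, cellar, library]
Visit foyer → queue [nursery, cellar, library]
Visit nursery → queue [cellar, library]
Visit cellar → queue [library]
Visit library → queue []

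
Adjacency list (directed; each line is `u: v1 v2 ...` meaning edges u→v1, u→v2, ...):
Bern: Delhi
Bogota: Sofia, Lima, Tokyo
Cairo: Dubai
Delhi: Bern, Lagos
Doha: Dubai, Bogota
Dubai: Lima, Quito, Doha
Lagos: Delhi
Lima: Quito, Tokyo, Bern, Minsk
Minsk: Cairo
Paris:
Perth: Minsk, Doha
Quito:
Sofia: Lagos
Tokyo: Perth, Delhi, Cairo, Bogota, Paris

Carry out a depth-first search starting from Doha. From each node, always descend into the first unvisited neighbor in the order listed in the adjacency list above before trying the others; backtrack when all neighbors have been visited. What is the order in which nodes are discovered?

Visit Doha
Doha → Dubai
Dubai → Lima
Lima → Quito
Lima → Tokyo
Tokyo → Perth
Perth → Minsk
Minsk → Cairo
Tokyo → Delhi
Delhi → Bern
Delhi → Lagos
Tokyo → Bogota
Bogota → Sofia
Tokyo → Paris

Doha -> Dubai -> Lima -> Quito -> Tokyo -> Perth -> Minsk -> Cairo -> Delhi -> Bern -> Lagos -> Bogota -> Sofia -> Paris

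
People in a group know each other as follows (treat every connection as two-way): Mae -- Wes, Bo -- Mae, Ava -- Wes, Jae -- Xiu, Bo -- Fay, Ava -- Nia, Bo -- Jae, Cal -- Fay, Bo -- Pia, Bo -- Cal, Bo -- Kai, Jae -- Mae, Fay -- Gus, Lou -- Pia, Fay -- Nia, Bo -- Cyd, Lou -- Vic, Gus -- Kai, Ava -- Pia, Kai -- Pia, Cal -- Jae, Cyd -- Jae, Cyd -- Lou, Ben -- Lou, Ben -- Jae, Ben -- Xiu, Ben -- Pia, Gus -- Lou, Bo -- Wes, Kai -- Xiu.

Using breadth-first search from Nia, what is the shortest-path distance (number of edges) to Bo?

2

Level 0: Nia
Level 1: Ava, Fay
Level 2: Bo, Cal, Gus, Pia, Wes
Level 3: Ben, Cyd, Jae, Kai, Lou, Mae
Level 4: Vic, Xiu
Bo first appears at level 2.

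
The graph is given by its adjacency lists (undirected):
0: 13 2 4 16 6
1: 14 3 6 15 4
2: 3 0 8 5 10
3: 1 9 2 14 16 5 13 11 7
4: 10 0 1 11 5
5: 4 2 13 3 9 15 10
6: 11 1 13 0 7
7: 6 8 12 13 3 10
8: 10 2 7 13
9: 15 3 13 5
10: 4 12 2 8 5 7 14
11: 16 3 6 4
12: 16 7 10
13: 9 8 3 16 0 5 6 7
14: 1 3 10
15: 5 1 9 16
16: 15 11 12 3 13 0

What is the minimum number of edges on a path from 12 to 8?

Level 0: 12
Level 1: 7, 10, 16
Level 2: 0, 2, 3, 4, 5, 6, 8, 11, 13, 14, 15
Level 3: 1, 9
8 first appears at level 2.

2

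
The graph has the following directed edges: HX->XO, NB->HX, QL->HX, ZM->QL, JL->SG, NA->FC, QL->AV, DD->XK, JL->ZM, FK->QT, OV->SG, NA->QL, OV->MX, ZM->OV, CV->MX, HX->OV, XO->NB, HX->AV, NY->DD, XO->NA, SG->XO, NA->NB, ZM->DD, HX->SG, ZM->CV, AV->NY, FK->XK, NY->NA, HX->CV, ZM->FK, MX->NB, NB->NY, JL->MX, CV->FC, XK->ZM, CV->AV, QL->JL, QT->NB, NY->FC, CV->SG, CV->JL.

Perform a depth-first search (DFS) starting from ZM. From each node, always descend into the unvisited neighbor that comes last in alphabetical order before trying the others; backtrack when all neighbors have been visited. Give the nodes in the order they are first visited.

ZM QL JL SG XO NB NY NA FC DD XK HX OV MX CV AV FK QT

Visit ZM
ZM → QL
QL → JL
JL → SG
SG → XO
XO → NB
NB → NY
NY → NA
NA → FC
NY → DD
DD → XK
NB → HX
HX → OV
OV → MX
HX → CV
CV → AV
ZM → FK
FK → QT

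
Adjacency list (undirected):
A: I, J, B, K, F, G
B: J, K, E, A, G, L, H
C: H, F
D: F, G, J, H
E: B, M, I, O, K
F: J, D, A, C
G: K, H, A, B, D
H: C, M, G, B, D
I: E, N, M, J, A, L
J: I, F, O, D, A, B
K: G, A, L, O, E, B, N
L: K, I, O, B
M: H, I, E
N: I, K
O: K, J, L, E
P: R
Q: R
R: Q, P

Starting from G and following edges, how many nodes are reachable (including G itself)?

15

BFS from G visits: G, K, H, D, B, A, O, N, L, E, M, C, J, F, I
Reachable nodes: 15 of 18 total.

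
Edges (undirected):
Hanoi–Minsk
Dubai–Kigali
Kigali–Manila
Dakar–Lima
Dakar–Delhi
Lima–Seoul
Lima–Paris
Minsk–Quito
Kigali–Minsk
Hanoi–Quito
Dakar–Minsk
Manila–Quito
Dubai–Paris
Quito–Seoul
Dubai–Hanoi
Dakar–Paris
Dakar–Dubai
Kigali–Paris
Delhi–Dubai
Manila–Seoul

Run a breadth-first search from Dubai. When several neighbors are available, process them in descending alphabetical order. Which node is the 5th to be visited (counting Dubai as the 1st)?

Delhi

Visit Dubai; enqueue Paris, Kigali, Hanoi, Delhi, Dakar → queue [Paris, Kigali, Hanoi, Delhi, Dakar]
Visit Paris; enqueue Lima → queue [Kigali, Hanoi, Delhi, Dakar, Lima]
Visit Kigali; enqueue Minsk, Manila → queue [Hanoi, Delhi, Dakar, Lima, Minsk, Manila]
Visit Hanoi; enqueue Quito → queue [Delhi, Dakar, Lima, Minsk, Manila, Quito]
Visit Delhi → queue [Dakar, Lima, Minsk, Manila, Quito]
Visit Dakar → queue [Lima, Minsk, Manila, Quito]
Visit Lima; enqueue Seoul → queue [Minsk, Manila, Quito, Seoul]
Visit Minsk → queue [Manila, Quito, Seoul]
Visit Manila → queue [Quito, Seoul]
Visit Quito → queue [Seoul]
Visit Seoul → queue []

Visit order: Dubai, Paris, Kigali, Hanoi, Delhi, Dakar, Lima, Minsk, Manila, Quito, Seoul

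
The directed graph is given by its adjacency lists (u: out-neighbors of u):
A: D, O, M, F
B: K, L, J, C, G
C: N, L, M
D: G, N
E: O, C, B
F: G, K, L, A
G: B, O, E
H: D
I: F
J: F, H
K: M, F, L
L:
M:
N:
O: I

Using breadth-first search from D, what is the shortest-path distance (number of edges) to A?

Level 0: D
Level 1: G, N
Level 2: B, E, O
Level 3: C, I, J, K, L
Level 4: F, H, M
Level 5: A
A first appears at level 5.

5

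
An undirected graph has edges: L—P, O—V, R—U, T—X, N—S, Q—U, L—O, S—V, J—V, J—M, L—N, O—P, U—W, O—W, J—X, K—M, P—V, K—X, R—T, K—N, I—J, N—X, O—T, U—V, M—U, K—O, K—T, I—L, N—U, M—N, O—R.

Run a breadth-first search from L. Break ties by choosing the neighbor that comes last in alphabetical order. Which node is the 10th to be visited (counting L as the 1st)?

K

Visit L; enqueue P, O, N, I → queue [P, O, N, I]
Visit P; enqueue V → queue [O, N, I, V]
Visit O; enqueue W, T, R, K → queue [N, I, V, W, T, R, K]
Visit N; enqueue X, U, S, M → queue [I, V, W, T, R, K, X, U, S, M]
Visit I; enqueue J → queue [V, W, T, R, K, X, U, S, M, J]
Visit V → queue [W, T, R, K, X, U, S, M, J]
Visit W → queue [T, R, K, X, U, S, M, J]
Visit T → queue [R, K, X, U, S, M, J]
Visit R → queue [K, X, U, S, M, J]
Visit K → queue [X, U, S, M, J]
Visit X → queue [U, S, M, J]
Visit U; enqueue Q → queue [S, M, J, Q]
Visit S → queue [M, J, Q]
Visit M → queue [J, Q]
Visit J → queue [Q]
Visit Q → queue []

Visit order: L, P, O, N, I, V, W, T, R, K, X, U, S, M, J, Q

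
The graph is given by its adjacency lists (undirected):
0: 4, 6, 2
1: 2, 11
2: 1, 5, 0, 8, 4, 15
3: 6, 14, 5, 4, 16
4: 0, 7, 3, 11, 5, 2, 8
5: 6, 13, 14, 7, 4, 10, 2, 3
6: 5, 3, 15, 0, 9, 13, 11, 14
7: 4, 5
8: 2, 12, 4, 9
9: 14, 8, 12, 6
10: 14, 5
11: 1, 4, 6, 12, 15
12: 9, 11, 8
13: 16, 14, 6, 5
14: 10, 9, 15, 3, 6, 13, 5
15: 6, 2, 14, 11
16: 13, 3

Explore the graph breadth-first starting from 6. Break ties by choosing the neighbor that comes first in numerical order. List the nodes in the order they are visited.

6 -> 0 -> 3 -> 5 -> 9 -> 11 -> 13 -> 14 -> 15 -> 2 -> 4 -> 16 -> 7 -> 10 -> 8 -> 12 -> 1

Visit 6; enqueue 0, 3, 5, 9, 11, 13, 14, 15 → queue [0, 3, 5, 9, 11, 13, 14, 15]
Visit 0; enqueue 2, 4 → queue [3, 5, 9, 11, 13, 14, 15, 2, 4]
Visit 3; enqueue 16 → queue [5, 9, 11, 13, 14, 15, 2, 4, 16]
Visit 5; enqueue 7, 10 → queue [9, 11, 13, 14, 15, 2, 4, 16, 7, 10]
Visit 9; enqueue 8, 12 → queue [11, 13, 14, 15, 2, 4, 16, 7, 10, 8, 12]
Visit 11; enqueue 1 → queue [13, 14, 15, 2, 4, 16, 7, 10, 8, 12, 1]
Visit 13 → queue [14, 15, 2, 4, 16, 7, 10, 8, 12, 1]
Visit 14 → queue [15, 2, 4, 16, 7, 10, 8, 12, 1]
Visit 15 → queue [2, 4, 16, 7, 10, 8, 12, 1]
Visit 2 → queue [4, 16, 7, 10, 8, 12, 1]
Visit 4 → queue [16, 7, 10, 8, 12, 1]
Visit 16 → queue [7, 10, 8, 12, 1]
Visit 7 → queue [10, 8, 12, 1]
Visit 10 → queue [8, 12, 1]
Visit 8 → queue [12, 1]
Visit 12 → queue [1]
Visit 1 → queue []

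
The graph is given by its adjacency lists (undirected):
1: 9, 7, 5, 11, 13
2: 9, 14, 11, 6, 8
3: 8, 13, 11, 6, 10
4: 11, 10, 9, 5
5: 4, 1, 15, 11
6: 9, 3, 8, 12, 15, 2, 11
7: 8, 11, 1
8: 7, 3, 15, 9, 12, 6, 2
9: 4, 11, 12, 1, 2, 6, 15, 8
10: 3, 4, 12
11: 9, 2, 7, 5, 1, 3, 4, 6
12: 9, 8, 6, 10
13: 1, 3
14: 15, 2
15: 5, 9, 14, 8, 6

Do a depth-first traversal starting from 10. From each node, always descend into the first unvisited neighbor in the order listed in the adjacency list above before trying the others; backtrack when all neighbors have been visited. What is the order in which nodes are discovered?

10 -> 3 -> 8 -> 7 -> 11 -> 9 -> 4 -> 5 -> 1 -> 13 -> 15 -> 14 -> 2 -> 6 -> 12

Visit 10
10 → 3
3 → 8
8 → 7
7 → 11
11 → 9
9 → 4
4 → 5
5 → 1
1 → 13
5 → 15
15 → 14
14 → 2
2 → 6
6 → 12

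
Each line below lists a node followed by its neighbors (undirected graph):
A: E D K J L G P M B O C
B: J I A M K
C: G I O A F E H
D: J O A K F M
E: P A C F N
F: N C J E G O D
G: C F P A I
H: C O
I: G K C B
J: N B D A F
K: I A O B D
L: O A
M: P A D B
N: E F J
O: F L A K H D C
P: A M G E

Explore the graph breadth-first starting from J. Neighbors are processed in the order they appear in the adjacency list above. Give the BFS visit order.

J, N, B, D, A, F, E, I, M, K, O, L, G, P, C, H

Visit J; enqueue N, B, D, A, F → queue [N, B, D, A, F]
Visit N; enqueue E → queue [B, D, A, F, E]
Visit B; enqueue I, M, K → queue [D, A, F, E, I, M, K]
Visit D; enqueue O → queue [A, F, E, I, M, K, O]
Visit A; enqueue L, G, P, C → queue [F, E, I, M, K, O, L, G, P, C]
Visit F → queue [E, I, M, K, O, L, G, P, C]
Visit E → queue [I, M, K, O, L, G, P, C]
Visit I → queue [M, K, O, L, G, P, C]
Visit M → queue [K, O, L, G, P, C]
Visit K → queue [O, L, G, P, C]
Visit O; enqueue H → queue [L, G, P, C, H]
Visit L → queue [G, P, C, H]
Visit G → queue [P, C, H]
Visit P → queue [C, H]
Visit C → queue [H]
Visit H → queue []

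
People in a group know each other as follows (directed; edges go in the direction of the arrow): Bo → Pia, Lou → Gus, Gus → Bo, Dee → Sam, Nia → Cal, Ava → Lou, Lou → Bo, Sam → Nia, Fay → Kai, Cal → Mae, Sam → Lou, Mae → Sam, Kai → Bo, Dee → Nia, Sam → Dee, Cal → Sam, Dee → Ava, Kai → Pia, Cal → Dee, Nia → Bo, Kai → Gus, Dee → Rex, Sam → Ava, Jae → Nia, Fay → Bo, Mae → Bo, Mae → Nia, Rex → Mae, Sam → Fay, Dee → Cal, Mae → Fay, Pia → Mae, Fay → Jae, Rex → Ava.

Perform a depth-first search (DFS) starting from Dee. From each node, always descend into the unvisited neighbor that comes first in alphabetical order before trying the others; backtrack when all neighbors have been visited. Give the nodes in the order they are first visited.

Dee, Ava, Lou, Bo, Pia, Mae, Fay, Jae, Nia, Cal, Sam, Kai, Gus, Rex

Visit Dee
Dee → Ava
Ava → Lou
Lou → Bo
Bo → Pia
Pia → Mae
Mae → Fay
Fay → Jae
Jae → Nia
Nia → Cal
Cal → Sam
Fay → Kai
Kai → Gus
Dee → Rex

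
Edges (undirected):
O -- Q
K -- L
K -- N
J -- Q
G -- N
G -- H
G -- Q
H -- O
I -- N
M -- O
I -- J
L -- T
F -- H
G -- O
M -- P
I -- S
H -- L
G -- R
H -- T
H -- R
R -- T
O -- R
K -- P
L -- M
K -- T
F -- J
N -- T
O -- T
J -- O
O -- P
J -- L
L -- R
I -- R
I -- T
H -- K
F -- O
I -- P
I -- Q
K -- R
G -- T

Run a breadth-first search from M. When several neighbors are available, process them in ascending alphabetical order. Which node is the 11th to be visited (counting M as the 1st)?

Visit M; enqueue L, O, P → queue [L, O, P]
Visit L; enqueue H, J, K, R, T → queue [O, P, H, J, K, R, T]
Visit O; enqueue F, G, Q → queue [P, H, J, K, R, T, F, G, Q]
Visit P; enqueue I → queue [H, J, K, R, T, F, G, Q, I]
Visit H → queue [J, K, R, T, F, G, Q, I]
Visit J → queue [K, R, T, F, G, Q, I]
Visit K; enqueue N → queue [R, T, F, G, Q, I, N]
Visit R → queue [T, F, G, Q, I, N]
Visit T → queue [F, G, Q, I, N]
Visit F → queue [G, Q, I, N]
Visit G → queue [Q, I, N]
Visit Q → queue [I, N]
Visit I; enqueue S → queue [N, S]
Visit N → queue [S]
Visit S → queue []

Visit order: M, L, O, P, H, J, K, R, T, F, G, Q, I, N, S

G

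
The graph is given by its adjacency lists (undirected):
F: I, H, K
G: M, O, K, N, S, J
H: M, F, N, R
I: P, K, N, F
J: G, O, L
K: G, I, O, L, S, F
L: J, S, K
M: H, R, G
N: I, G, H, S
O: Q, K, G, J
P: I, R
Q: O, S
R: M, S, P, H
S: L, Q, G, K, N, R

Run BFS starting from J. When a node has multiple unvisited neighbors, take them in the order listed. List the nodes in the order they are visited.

Visit J; enqueue G, O, L → queue [G, O, L]
Visit G; enqueue M, K, N, S → queue [O, L, M, K, N, S]
Visit O; enqueue Q → queue [L, M, K, N, S, Q]
Visit L → queue [M, K, N, S, Q]
Visit M; enqueue H, R → queue [K, N, S, Q, H, R]
Visit K; enqueue I, F → queue [N, S, Q, H, R, I, F]
Visit N → queue [S, Q, H, R, I, F]
Visit S → queue [Q, H, R, I, F]
Visit Q → queue [H, R, I, F]
Visit H → queue [R, I, F]
Visit R; enqueue P → queue [I, F, P]
Visit I → queue [F, P]
Visit F → queue [P]
Visit P → queue []

J, G, O, L, M, K, N, S, Q, H, R, I, F, P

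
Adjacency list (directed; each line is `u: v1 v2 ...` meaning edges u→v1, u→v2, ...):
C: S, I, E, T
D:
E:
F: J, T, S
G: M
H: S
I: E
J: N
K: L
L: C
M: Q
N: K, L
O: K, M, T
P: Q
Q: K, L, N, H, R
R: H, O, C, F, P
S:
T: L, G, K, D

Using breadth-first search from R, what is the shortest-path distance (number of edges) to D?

3

Level 0: R
Level 1: C, F, H, O, P
Level 2: E, I, J, K, M, Q, S, T
Level 3: D, G, L, N
D first appears at level 3.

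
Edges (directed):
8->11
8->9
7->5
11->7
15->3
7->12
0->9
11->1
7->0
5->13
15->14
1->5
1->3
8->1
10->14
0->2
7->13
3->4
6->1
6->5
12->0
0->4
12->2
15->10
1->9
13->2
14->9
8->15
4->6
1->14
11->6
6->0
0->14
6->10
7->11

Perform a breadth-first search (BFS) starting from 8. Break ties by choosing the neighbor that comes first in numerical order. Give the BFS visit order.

Visit 8; enqueue 1, 9, 11, 15 → queue [1, 9, 11, 15]
Visit 1; enqueue 3, 5, 14 → queue [9, 11, 15, 3, 5, 14]
Visit 9 → queue [11, 15, 3, 5, 14]
Visit 11; enqueue 6, 7 → queue [15, 3, 5, 14, 6, 7]
Visit 15; enqueue 10 → queue [3, 5, 14, 6, 7, 10]
Visit 3; enqueue 4 → queue [5, 14, 6, 7, 10, 4]
Visit 5; enqueue 13 → queue [14, 6, 7, 10, 4, 13]
Visit 14 → queue [6, 7, 10, 4, 13]
Visit 6; enqueue 0 → queue [7, 10, 4, 13, 0]
Visit 7; enqueue 12 → queue [10, 4, 13, 0, 12]
Visit 10 → queue [4, 13, 0, 12]
Visit 4 → queue [13, 0, 12]
Visit 13; enqueue 2 → queue [0, 12, 2]
Visit 0 → queue [12, 2]
Visit 12 → queue [2]
Visit 2 → queue []

8 → 1 → 9 → 11 → 15 → 3 → 5 → 14 → 6 → 7 → 10 → 4 → 13 → 0 → 12 → 2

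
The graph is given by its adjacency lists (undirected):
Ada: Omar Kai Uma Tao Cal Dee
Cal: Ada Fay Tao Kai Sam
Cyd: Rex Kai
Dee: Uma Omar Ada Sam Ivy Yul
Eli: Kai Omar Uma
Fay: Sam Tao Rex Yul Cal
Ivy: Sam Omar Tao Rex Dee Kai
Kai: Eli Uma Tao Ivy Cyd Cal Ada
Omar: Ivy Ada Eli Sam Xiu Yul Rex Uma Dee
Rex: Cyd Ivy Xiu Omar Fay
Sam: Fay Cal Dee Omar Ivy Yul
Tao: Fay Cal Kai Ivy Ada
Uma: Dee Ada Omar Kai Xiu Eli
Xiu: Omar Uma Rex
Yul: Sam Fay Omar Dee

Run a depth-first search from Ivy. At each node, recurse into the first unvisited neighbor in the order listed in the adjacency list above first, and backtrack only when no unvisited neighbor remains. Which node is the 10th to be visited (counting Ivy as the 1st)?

Uma

Visit Ivy
Ivy → Sam
Sam → Fay
Fay → Tao
Tao → Cal
Cal → Ada
Ada → Omar
Omar → Eli
Eli → Kai
Kai → Uma
Uma → Dee
Dee → Yul
Uma → Xiu
Xiu → Rex
Rex → Cyd

Visit order: Ivy, Sam, Fay, Tao, Cal, Ada, Omar, Eli, Kai, Uma, Dee, Yul, Xiu, Rex, Cyd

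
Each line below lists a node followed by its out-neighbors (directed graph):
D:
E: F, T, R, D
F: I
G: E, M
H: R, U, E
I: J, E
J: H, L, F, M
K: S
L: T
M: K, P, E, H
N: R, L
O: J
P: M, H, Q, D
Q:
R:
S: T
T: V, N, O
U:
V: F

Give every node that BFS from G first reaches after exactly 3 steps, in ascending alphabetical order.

I, N, O, Q, S, U, V

Level 0: G
Level 1: E, M
Level 2: D, F, H, K, P, R, T
Level 3: I, N, O, Q, S, U, V
Level 4: J, L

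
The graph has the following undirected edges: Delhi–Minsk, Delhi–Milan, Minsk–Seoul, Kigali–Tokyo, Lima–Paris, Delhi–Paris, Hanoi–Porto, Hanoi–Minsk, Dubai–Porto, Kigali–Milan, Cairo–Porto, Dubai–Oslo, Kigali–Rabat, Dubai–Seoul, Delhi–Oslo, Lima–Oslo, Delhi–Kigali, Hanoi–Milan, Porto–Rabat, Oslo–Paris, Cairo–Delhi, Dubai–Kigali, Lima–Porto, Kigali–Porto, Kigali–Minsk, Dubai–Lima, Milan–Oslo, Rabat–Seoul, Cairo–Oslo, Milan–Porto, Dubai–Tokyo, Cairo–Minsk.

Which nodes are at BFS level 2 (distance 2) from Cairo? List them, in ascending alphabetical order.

Dubai, Hanoi, Kigali, Lima, Milan, Paris, Rabat, Seoul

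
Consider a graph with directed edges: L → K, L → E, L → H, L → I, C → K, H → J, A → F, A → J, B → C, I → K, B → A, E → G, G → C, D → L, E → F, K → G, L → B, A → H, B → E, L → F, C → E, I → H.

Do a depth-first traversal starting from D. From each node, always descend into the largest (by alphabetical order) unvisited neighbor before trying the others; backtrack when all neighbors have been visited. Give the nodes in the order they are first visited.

Visit D
D → L
L → K
K → G
G → C
C → E
E → F
L → I
I → H
H → J
L → B
B → A

D, L, K, G, C, E, F, I, H, J, B, A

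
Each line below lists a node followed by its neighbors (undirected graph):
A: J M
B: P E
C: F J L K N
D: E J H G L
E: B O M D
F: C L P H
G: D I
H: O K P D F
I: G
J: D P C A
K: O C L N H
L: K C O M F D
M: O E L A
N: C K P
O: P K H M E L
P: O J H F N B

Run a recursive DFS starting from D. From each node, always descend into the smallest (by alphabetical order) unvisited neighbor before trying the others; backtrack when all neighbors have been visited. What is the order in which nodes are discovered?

Visit D
D → E
E → B
B → P
P → F
F → C
C → J
J → A
A → M
M → L
L → K
K → H
H → O
K → N
D → G
G → I

D, E, B, P, F, C, J, A, M, L, K, H, O, N, G, I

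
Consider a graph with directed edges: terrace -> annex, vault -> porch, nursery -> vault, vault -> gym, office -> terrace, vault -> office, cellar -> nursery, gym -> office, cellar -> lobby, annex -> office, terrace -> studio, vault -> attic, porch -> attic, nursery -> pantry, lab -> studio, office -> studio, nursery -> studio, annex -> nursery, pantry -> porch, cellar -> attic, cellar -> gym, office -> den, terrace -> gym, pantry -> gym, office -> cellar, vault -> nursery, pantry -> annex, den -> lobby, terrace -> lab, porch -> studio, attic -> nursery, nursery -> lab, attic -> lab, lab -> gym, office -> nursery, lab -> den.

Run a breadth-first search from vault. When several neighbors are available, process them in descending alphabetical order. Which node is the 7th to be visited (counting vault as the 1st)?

studio

Visit vault; enqueue porch, office, nursery, gym, attic → queue [porch, office, nursery, gym, attic]
Visit porch; enqueue studio → queue [office, nursery, gym, attic, studio]
Visit office; enqueue terrace, den, cellar → queue [nursery, gym, attic, studio, terrace, den, cellar]
Visit nursery; enqueue pantry, lab → queue [gym, attic, studio, terrace, den, cellar, pantry, lab]
Visit gym → queue [attic, studio, terrace, den, cellar, pantry, lab]
Visit attic → queue [studio, terrace, den, cellar, pantry, lab]
Visit studio → queue [terrace, den, cellar, pantry, lab]
Visit terrace; enqueue annex → queue [den, cellar, pantry, lab, annex]
Visit den; enqueue lobby → queue [cellar, pantry, lab, annex, lobby]
Visit cellar → queue [pantry, lab, annex, lobby]
Visit pantry → queue [lab, annex, lobby]
Visit lab → queue [annex, lobby]
Visit annex → queue [lobby]
Visit lobby → queue []

Visit order: vault, porch, office, nursery, gym, attic, studio, terrace, den, cellar, pantry, lab, annex, lobby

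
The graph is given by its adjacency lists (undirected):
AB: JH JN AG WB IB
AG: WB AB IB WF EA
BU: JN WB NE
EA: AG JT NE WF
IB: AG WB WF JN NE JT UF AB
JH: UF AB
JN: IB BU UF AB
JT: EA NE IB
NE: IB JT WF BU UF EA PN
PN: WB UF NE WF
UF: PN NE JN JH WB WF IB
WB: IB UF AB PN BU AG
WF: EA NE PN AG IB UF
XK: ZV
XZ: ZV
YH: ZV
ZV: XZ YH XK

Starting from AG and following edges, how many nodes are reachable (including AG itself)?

13

BFS from AG visits: AG, WB, AB, IB, WF, EA, UF, PN, BU, JH, JN, NE, JT
Reachable nodes: 13 of 17 total.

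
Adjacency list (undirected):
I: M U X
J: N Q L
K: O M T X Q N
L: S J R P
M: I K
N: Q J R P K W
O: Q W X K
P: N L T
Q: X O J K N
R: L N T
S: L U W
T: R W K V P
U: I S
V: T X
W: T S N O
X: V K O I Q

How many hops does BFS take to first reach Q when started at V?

Level 0: V
Level 1: T, X
Level 2: I, K, O, P, Q, R, W
Level 3: J, L, M, N, S, U
Q first appears at level 2.

2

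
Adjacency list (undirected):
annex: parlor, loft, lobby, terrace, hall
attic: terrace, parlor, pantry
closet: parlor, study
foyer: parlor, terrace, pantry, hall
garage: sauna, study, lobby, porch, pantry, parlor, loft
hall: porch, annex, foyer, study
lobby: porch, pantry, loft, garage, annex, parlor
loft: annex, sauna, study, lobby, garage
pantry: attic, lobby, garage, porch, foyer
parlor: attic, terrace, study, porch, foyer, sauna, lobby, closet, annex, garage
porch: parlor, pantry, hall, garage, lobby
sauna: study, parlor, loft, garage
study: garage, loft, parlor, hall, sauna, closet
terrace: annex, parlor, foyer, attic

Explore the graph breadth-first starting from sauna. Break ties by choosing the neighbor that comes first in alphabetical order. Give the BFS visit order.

Visit sauna; enqueue garage, loft, parlor, study → queue [garage, loft, parlor, study]
Visit garage; enqueue lobby, pantry, porch → queue [loft, parlor, study, lobby, pantry, porch]
Visit loft; enqueue annex → queue [parlor, study, lobby, pantry, porch, annex]
Visit parlor; enqueue attic, closet, foyer, terrace → queue [study, lobby, pantry, porch, annex, attic, closet, foyer, terrace]
Visit study; enqueue hall → queue [lobby, pantry, porch, annex, attic, closet, foyer, terrace, hall]
Visit lobby → queue [pantry, porch, annex, attic, closet, foyer, terrace, hall]
Visit pantry → queue [porch, annex, attic, closet, foyer, terrace, hall]
Visit porch → queue [annex, attic, closet, foyer, terrace, hall]
Visit annex → queue [attic, closet, foyer, terrace, hall]
Visit attic → queue [closet, foyer, terrace, hall]
Visit closet → queue [foyer, terrace, hall]
Visit foyer → queue [terrace, hall]
Visit terrace → queue [hall]
Visit hall → queue []

sauna, garage, loft, parlor, study, lobby, pantry, porch, annex, attic, closet, foyer, terrace, hall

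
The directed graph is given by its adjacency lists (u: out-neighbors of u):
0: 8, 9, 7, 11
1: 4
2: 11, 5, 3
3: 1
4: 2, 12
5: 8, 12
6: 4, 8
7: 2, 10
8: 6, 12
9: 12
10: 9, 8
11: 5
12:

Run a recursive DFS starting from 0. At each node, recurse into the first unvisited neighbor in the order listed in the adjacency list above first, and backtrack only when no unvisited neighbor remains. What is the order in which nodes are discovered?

0 → 8 → 6 → 4 → 2 → 11 → 5 → 12 → 3 → 1 → 9 → 7 → 10

Visit 0
0 → 8
8 → 6
6 → 4
4 → 2
2 → 11
11 → 5
5 → 12
2 → 3
3 → 1
0 → 9
0 → 7
7 → 10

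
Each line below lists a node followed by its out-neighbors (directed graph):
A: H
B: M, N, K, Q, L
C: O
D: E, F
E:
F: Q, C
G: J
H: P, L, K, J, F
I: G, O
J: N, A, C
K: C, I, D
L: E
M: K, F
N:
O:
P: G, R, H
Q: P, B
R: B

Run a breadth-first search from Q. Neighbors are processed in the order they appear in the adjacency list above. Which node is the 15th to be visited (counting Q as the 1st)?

D

Visit Q; enqueue P, B → queue [P, B]
Visit P; enqueue G, R, H → queue [B, G, R, H]
Visit B; enqueue M, N, K, L → queue [G, R, H, M, N, K, L]
Visit G; enqueue J → queue [R, H, M, N, K, L, J]
Visit R → queue [H, M, N, K, L, J]
Visit H; enqueue F → queue [M, N, K, L, J, F]
Visit M → queue [N, K, L, J, F]
Visit N → queue [K, L, J, F]
Visit K; enqueue C, I, D → queue [L, J, F, C, I, D]
Visit L; enqueue E → queue [J, F, C, I, D, E]
Visit J; enqueue A → queue [F, C, I, D, E, A]
Visit F → queue [C, I, D, E, A]
Visit C; enqueue O → queue [I, D, E, A, O]
Visit I → queue [D, E, A, O]
Visit D → queue [E, A, O]
Visit E → queue [A, O]
Visit A → queue [O]
Visit O → queue []

Visit order: Q, P, B, G, R, H, M, N, K, L, J, F, C, I, D, E, A, O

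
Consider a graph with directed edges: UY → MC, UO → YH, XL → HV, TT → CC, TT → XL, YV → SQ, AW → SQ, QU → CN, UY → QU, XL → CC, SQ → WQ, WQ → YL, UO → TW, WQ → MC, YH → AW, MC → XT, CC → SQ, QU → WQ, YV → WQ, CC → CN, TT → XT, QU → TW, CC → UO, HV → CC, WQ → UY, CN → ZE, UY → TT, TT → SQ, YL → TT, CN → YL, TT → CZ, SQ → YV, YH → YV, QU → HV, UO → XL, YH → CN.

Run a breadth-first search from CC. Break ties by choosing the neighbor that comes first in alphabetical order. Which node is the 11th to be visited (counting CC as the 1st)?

YH

Visit CC; enqueue CN, SQ, UO → queue [CN, SQ, UO]
Visit CN; enqueue YL, ZE → queue [SQ, UO, YL, ZE]
Visit SQ; enqueue WQ, YV → queue [UO, YL, ZE, WQ, YV]
Visit UO; enqueue TW, XL, YH → queue [YL, ZE, WQ, YV, TW, XL, YH]
Visit YL; enqueue TT → queue [ZE, WQ, YV, TW, XL, YH, TT]
Visit ZE → queue [WQ, YV, TW, XL, YH, TT]
Visit WQ; enqueue MC, UY → queue [YV, TW, XL, YH, TT, MC, UY]
Visit YV → queue [TW, XL, YH, TT, MC, UY]
Visit TW → queue [XL, YH, TT, MC, UY]
Visit XL; enqueue HV → queue [YH, TT, MC, UY, HV]
Visit YH; enqueue AW → queue [TT, MC, UY, HV, AW]
Visit TT; enqueue CZ, XT → queue [MC, UY, HV, AW, CZ, XT]
Visit MC → queue [UY, HV, AW, CZ, XT]
Visit UY; enqueue QU → queue [HV, AW, CZ, XT, QU]
Visit HV → queue [AW, CZ, XT, QU]
Visit AW → queue [CZ, XT, QU]
Visit CZ → queue [XT, QU]
Visit XT → queue [QU]
Visit QU → queue []

Visit order: CC, CN, SQ, UO, YL, ZE, WQ, YV, TW, XL, YH, TT, MC, UY, HV, AW, CZ, XT, QU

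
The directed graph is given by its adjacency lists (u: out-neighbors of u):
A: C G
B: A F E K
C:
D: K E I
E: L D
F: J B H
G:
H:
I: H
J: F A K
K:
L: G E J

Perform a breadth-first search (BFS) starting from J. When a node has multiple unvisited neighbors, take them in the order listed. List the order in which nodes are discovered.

J, F, A, K, B, H, C, G, E, L, D, I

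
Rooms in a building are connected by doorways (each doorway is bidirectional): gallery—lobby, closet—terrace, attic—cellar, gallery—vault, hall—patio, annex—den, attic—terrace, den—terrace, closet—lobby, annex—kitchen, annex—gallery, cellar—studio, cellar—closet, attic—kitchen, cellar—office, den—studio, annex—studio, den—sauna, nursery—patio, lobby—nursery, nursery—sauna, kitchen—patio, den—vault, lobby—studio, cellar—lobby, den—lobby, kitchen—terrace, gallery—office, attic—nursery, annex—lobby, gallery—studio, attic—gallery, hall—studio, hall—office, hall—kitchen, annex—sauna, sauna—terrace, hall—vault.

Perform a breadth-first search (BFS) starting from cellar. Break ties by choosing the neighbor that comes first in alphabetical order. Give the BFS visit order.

Visit cellar; enqueue attic, closet, lobby, office, studio → queue [attic, closet, lobby, office, studio]
Visit attic; enqueue gallery, kitchen, nursery, terrace → queue [closet, lobby, office, studio, gallery, kitchen, nursery, terrace]
Visit closet → queue [lobby, office, studio, gallery, kitchen, nursery, terrace]
Visit lobby; enqueue annex, den → queue [office, studio, gallery, kitchen, nursery, terrace, annex, den]
Visit office; enqueue hall → queue [studio, gallery, kitchen, nursery, terrace, annex, den, hall]
Visit studio → queue [gallery, kitchen, nursery, terrace, annex, den, hall]
Visit gallery; enqueue vault → queue [kitchen, nursery, terrace, annex, den, hall, vault]
Visit kitchen; enqueue patio → queue [nursery, terrace, annex, den, hall, vault, patio]
Visit nursery; enqueue sauna → queue [terrace, annex, den, hall, vault, patio, sauna]
Visit terrace → queue [annex, den, hall, vault, patio, sauna]
Visit annex → queue [den, hall, vault, patio, sauna]
Visit den → queue [hall, vault, patio, sauna]
Visit hall → queue [vault, patio, sauna]
Visit vault → queue [patio, sauna]
Visit patio → queue [sauna]
Visit sauna → queue []

cellar, attic, closet, lobby, office, studio, gallery, kitchen, nursery, terrace, annex, den, hall, vault, patio, sauna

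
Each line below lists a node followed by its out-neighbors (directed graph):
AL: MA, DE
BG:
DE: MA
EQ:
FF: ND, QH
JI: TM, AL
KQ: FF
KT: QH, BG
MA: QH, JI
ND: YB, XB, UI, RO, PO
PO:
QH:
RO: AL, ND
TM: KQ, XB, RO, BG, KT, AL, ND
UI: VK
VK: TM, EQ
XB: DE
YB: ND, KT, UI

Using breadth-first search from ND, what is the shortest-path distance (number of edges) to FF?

Level 0: ND
Level 1: PO, RO, UI, XB, YB
Level 2: AL, DE, KT, VK
Level 3: BG, EQ, MA, QH, TM
Level 4: JI, KQ
Level 5: FF
FF first appears at level 5.

5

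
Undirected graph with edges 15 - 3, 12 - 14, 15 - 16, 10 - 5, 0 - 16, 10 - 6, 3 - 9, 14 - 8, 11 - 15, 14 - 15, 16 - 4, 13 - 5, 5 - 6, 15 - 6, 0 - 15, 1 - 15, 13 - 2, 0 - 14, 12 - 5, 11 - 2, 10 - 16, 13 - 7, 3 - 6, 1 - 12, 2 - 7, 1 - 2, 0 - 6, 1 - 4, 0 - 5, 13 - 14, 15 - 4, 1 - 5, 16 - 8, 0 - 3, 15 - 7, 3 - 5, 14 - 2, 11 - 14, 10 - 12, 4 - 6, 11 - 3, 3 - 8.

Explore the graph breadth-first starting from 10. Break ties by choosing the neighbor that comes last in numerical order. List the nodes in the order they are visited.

10, 16, 12, 6, 5, 15, 8, 4, 0, 14, 1, 3, 13, 11, 7, 2, 9

Visit 10; enqueue 16, 12, 6, 5 → queue [16, 12, 6, 5]
Visit 16; enqueue 15, 8, 4, 0 → queue [12, 6, 5, 15, 8, 4, 0]
Visit 12; enqueue 14, 1 → queue [6, 5, 15, 8, 4, 0, 14, 1]
Visit 6; enqueue 3 → queue [5, 15, 8, 4, 0, 14, 1, 3]
Visit 5; enqueue 13 → queue [15, 8, 4, 0, 14, 1, 3, 13]
Visit 15; enqueue 11, 7 → queue [8, 4, 0, 14, 1, 3, 13, 11, 7]
Visit 8 → queue [4, 0, 14, 1, 3, 13, 11, 7]
Visit 4 → queue [0, 14, 1, 3, 13, 11, 7]
Visit 0 → queue [14, 1, 3, 13, 11, 7]
Visit 14; enqueue 2 → queue [1, 3, 13, 11, 7, 2]
Visit 1 → queue [3, 13, 11, 7, 2]
Visit 3; enqueue 9 → queue [13, 11, 7, 2, 9]
Visit 13 → queue [11, 7, 2, 9]
Visit 11 → queue [7, 2, 9]
Visit 7 → queue [2, 9]
Visit 2 → queue [9]
Visit 9 → queue []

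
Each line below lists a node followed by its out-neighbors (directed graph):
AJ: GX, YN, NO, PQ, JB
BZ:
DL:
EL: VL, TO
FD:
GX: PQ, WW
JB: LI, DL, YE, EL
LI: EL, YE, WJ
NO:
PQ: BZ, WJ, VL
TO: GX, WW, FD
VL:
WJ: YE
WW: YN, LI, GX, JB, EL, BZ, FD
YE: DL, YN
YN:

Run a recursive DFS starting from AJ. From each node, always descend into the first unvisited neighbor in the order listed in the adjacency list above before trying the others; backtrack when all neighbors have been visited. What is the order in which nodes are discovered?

Visit AJ
AJ → GX
GX → PQ
PQ → BZ
PQ → WJ
WJ → YE
YE → DL
YE → YN
PQ → VL
GX → WW
WW → LI
LI → EL
EL → TO
TO → FD
WW → JB
AJ → NO

AJ → GX → PQ → BZ → WJ → YE → DL → YN → VL → WW → LI → EL → TO → FD → JB → NO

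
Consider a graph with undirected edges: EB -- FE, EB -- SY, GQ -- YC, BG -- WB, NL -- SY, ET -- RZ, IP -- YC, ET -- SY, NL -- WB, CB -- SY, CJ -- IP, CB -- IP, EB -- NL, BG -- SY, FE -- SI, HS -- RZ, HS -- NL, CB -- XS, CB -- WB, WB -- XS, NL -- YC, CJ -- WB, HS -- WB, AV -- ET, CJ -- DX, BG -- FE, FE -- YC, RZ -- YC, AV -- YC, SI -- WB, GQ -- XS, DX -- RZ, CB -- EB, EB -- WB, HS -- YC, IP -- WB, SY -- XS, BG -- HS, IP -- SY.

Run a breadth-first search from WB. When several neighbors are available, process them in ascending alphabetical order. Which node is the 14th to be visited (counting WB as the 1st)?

Visit WB; enqueue BG, CB, CJ, EB, HS, IP, NL, SI, XS → queue [BG, CB, CJ, EB, HS, IP, NL, SI, XS]
Visit BG; enqueue FE, SY → queue [CB, CJ, EB, HS, IP, NL, SI, XS, FE, SY]
Visit CB → queue [CJ, EB, HS, IP, NL, SI, XS, FE, SY]
Visit CJ; enqueue DX → queue [EB, HS, IP, NL, SI, XS, FE, SY, DX]
Visit EB → queue [HS, IP, NL, SI, XS, FE, SY, DX]
Visit HS; enqueue RZ, YC → queue [IP, NL, SI, XS, FE, SY, DX, RZ, YC]
Visit IP → queue [NL, SI, XS, FE, SY, DX, RZ, YC]
Visit NL → queue [SI, XS, FE, SY, DX, RZ, YC]
Visit SI → queue [XS, FE, SY, DX, RZ, YC]
Visit XS; enqueue GQ → queue [FE, SY, DX, RZ, YC, GQ]
Visit FE → queue [SY, DX, RZ, YC, GQ]
Visit SY; enqueue ET → queue [DX, RZ, YC, GQ, ET]
Visit DX → queue [RZ, YC, GQ, ET]
Visit RZ → queue [YC, GQ, ET]
Visit YC; enqueue AV → queue [GQ, ET, AV]
Visit GQ → queue [ET, AV]
Visit ET → queue [AV]
Visit AV → queue []

Visit order: WB, BG, CB, CJ, EB, HS, IP, NL, SI, XS, FE, SY, DX, RZ, YC, GQ, ET, AV

RZ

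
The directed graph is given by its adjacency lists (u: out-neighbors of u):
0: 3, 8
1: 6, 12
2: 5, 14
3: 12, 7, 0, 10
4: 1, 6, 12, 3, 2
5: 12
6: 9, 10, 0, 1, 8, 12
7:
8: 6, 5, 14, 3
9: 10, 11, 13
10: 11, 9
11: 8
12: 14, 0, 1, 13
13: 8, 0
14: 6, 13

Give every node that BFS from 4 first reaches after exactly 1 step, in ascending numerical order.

Level 0: 4
Level 1: 1, 2, 3, 6, 12
Level 2: 0, 5, 7, 8, 9, 10, 13, 14
Level 3: 11

1, 2, 3, 6, 12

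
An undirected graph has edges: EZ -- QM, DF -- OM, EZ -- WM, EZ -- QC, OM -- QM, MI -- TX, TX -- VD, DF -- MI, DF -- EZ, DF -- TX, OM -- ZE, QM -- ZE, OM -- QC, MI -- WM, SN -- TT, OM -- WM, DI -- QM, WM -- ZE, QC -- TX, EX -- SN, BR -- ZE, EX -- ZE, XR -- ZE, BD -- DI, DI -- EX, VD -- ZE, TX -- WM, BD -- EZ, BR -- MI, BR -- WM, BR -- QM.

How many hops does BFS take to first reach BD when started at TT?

4

Level 0: TT
Level 1: SN
Level 2: EX
Level 3: DI, ZE
Level 4: BD, BR, OM, QM, VD, WM, XR
Level 5: DF, EZ, MI, QC, TX
BD first appears at level 4.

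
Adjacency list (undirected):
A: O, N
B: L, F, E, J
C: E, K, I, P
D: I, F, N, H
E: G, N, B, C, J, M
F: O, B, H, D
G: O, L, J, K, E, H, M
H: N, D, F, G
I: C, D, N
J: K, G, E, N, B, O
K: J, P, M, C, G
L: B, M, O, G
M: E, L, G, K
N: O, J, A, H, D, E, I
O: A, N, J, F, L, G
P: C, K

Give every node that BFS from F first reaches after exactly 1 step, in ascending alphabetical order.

B, D, H, O

Level 0: F
Level 1: B, D, H, O
Level 2: A, E, G, I, J, L, N
Level 3: C, K, M
Level 4: P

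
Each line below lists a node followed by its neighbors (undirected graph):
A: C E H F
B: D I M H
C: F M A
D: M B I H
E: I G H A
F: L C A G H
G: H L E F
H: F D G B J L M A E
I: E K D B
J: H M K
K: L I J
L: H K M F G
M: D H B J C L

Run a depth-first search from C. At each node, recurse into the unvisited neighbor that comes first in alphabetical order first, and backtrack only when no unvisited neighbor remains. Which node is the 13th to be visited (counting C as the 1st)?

Visit C
C → A
A → E
E → G
G → F
F → H
H → B
B → D
D → I
I → K
K → J
J → M
M → L

Visit order: C, A, E, G, F, H, B, D, I, K, J, M, L

L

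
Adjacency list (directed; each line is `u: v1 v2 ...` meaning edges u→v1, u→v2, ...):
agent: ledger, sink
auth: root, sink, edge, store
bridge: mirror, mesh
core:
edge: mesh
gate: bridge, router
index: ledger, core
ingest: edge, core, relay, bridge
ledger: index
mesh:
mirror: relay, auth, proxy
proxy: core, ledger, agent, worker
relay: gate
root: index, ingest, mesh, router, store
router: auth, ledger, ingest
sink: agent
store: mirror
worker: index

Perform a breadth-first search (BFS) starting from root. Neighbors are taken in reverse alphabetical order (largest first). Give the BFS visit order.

Visit root; enqueue store, router, mesh, ingest, index → queue [store, router, mesh, ingest, index]
Visit store; enqueue mirror → queue [router, mesh, ingest, index, mirror]
Visit router; enqueue ledger, auth → queue [mesh, ingest, index, mirror, ledger, auth]
Visit mesh → queue [ingest, index, mirror, ledger, auth]
Visit ingest; enqueue relay, edge, core, bridge → queue [index, mirror, ledger, auth, relay, edge, core, bridge]
Visit index → queue [mirror, ledger, auth, relay, edge, core, bridge]
Visit mirror; enqueue proxy → queue [ledger, auth, relay, edge, core, bridge, proxy]
Visit ledger → queue [auth, relay, edge, core, bridge, proxy]
Visit auth; enqueue sink → queue [relay, edge, core, bridge, proxy, sink]
Visit relay; enqueue gate → queue [edge, core, bridge, proxy, sink, gate]
Visit edge → queue [core, bridge, proxy, sink, gate]
Visit core → queue [bridge, proxy, sink, gate]
Visit bridge → queue [proxy, sink, gate]
Visit proxy; enqueue worker, agent → queue [sink, gate, worker, agent]
Visit sink → queue [gate, worker, agent]
Visit gate → queue [worker, agent]
Visit worker → queue [agent]
Visit agent → queue []

root, store, router, mesh, ingest, index, mirror, ledger, auth, relay, edge, core, bridge, proxy, sink, gate, worker, agent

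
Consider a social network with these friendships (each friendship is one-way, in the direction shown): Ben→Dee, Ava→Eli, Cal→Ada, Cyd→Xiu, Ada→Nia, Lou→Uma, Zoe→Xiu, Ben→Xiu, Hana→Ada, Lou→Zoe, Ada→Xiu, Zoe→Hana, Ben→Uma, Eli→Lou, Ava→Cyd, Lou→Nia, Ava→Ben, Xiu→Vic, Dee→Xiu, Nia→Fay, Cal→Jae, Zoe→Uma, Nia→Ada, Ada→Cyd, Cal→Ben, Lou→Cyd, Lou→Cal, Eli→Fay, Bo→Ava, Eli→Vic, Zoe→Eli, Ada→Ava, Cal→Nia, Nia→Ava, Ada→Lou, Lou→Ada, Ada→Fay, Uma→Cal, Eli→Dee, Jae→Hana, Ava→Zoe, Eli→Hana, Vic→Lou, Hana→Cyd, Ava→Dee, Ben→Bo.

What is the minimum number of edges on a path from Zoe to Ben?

3

Level 0: Zoe
Level 1: Eli, Hana, Uma, Xiu
Level 2: Ada, Cal, Cyd, Dee, Fay, Lou, Vic
Level 3: Ava, Ben, Jae, Nia
Level 4: Bo
Ben first appears at level 3.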